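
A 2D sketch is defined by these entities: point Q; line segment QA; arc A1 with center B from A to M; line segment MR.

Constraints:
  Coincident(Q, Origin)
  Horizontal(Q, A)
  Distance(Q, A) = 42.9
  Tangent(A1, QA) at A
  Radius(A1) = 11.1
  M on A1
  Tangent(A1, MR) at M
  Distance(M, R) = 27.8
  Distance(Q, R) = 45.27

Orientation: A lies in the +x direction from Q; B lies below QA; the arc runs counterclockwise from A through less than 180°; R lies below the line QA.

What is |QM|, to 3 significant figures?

33.2

Q is at the origin; Q and A share the same y with |QA| = 42.9 and A on the +x side, so A = (42.9, 0.00). Since A1 is tangent to QA there, BA ⟂ QA, so B = A + (0, -11.1) = (42.9, -11.1). Since BM ⟂ MR (tangency), |BR| = √(11.1² + 27.8²) = 29.9 regardless of where M sits on A1. So R lies on both circle(Q, 45.27) and circle(B, 29.9); the below-QA intersection is R = (26.9, -36.4). M is the foot of the tangent from R: M = (32.0, -9.07).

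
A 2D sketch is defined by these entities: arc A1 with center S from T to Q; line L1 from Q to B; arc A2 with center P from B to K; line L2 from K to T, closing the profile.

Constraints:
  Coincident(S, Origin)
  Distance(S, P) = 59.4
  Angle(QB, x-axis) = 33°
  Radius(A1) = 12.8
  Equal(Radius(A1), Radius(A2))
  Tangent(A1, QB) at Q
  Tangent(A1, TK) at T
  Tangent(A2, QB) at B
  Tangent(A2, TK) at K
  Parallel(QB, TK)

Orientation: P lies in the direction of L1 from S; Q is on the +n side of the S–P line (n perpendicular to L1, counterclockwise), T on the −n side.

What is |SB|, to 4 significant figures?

60.76

The slot axis is L1's direction at 33.0°, so u = (cos 33.0°, sin 33.0°) = (0.8387, 0.5446) and n = (−sin 33.0°, cos 33.0°) = (-0.5446, 0.8387). S is at the origin and P lies 59.4 along u from S, so P = 59.4·u = (49.82, 32.35). Tangency of A1 to both parallel lines with radius 12.8 puts Q and T at S ± 12.8·n: Q = (-6.971, 10.73), T = (6.971, -10.73). Equal radii place B and K the same way about P: B = P + 12.8·n = (42.85, 43.09), K = P − 12.8·n = (56.79, 21.62). Then |SB| = |B − S| = 60.76.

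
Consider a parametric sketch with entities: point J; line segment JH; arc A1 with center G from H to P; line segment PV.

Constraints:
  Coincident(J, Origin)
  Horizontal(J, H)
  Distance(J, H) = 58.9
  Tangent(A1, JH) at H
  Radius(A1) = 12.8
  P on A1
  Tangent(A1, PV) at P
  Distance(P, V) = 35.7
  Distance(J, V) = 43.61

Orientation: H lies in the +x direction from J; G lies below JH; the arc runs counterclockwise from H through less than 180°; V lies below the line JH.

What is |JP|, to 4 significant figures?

48.88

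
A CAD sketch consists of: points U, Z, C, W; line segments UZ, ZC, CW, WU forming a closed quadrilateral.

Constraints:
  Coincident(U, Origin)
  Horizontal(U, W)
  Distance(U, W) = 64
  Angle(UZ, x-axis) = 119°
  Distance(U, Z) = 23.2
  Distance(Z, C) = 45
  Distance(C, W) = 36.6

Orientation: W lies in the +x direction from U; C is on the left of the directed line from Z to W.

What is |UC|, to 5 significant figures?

39.544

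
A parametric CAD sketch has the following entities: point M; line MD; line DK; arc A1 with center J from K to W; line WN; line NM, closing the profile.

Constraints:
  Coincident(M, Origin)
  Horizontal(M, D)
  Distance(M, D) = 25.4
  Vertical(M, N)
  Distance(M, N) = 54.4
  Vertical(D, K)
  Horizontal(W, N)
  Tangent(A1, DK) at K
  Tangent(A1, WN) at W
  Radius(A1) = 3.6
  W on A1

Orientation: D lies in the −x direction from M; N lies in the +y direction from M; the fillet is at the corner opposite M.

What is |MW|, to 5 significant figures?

58.605

The virtual corner opposite M is at (-25.400, 54.400). Tangency of A1 to DK means the radius JK is perpendicular to DK and tangency of A1 to WN means the radius JW is perpendicular to WN, with radius 3.6, so the center J sits 3.6 in from both sides at J = (-21.800, 50.800). That places the tangent points at K = (-25.400, 50.800) on DK and W = (-21.800, 54.400) on WN. Then |MW| = |W − M| = 58.605.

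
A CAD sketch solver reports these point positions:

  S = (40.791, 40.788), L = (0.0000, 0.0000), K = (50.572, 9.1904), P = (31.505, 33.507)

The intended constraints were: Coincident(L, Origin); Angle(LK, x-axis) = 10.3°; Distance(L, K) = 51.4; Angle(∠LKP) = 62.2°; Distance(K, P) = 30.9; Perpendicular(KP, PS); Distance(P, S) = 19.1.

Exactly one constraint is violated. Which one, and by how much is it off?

Distance(P, S) = 19.1 — off by 7.30.

L = (0.00, 0.00) ✓; LK at 10.30° ✓; |LK| = 51.40 ✓; ∠LKP = 62.20° ✓; |KP| = 30.90 ✓; ∠(KP, PS) = 90.00° ✓; |PS| = 11.80 ✗.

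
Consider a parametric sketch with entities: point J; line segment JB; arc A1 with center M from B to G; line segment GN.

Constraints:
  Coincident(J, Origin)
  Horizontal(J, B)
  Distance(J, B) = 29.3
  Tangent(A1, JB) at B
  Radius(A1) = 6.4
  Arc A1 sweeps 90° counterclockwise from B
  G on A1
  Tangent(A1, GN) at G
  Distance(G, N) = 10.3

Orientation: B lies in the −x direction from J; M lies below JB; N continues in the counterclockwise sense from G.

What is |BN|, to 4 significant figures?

17.88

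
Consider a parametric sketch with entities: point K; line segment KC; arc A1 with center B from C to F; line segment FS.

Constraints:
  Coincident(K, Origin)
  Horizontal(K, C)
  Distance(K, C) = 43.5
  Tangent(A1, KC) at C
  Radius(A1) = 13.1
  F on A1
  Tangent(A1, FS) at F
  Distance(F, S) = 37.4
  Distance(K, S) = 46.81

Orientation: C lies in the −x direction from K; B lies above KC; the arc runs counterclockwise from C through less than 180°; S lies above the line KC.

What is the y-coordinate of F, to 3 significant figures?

8.39

Checks: |BF| = 13.10 ✓; ∠(BF, FS) = 90.00° ✓; |FS| = 37.40 ✓; |KS| = 46.81 ✓.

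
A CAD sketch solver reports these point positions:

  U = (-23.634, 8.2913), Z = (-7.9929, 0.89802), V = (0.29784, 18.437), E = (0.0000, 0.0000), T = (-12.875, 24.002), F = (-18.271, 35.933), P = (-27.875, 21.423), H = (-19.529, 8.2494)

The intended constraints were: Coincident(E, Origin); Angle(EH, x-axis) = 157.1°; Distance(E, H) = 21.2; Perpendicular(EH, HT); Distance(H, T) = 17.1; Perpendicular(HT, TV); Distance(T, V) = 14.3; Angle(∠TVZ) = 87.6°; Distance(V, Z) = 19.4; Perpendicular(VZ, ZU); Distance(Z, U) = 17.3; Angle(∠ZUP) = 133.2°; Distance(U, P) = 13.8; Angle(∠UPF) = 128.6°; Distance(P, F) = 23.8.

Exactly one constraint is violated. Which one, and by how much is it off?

Distance(P, F) = 23.8 — off by 6.40.

E = (0.00, 0.00) ✓; EH at 157.1° ✓; |EH| = 21.20 ✓; ∠(EH, HT) = 90.00° ✓; |HT| = 17.10 ✓; ∠(HT, TV) = 90.00° ✓; |TV| = 14.30 ✓; ∠TVZ = 87.60° ✓; |VZ| = 19.40 ✓; ∠(VZ, ZU) = 90.00° ✓; |ZU| = 17.30 ✓; ∠ZUP = 133.2° ✓; |UP| = 13.80 ✓; ∠UPF = 128.6° ✓; |PF| = 17.40 ✗.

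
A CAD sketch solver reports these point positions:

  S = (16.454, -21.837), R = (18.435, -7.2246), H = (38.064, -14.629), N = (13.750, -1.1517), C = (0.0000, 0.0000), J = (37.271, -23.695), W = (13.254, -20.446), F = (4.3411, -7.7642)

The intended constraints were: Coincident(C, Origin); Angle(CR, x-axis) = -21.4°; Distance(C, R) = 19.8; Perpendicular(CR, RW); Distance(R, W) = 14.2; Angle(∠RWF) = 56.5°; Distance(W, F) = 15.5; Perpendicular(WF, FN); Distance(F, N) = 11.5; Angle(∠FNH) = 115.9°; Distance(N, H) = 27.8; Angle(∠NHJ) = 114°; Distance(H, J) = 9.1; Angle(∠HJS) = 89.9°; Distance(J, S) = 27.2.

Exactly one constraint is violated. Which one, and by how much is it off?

Distance(J, S) = 27.2 — off by 6.30.

C = (0.00, 0.00) ✓; CR at -21.40° ✓; |CR| = 19.80 ✓; ∠(CR, RW) = 90.00° ✓; |RW| = 14.20 ✓; ∠RWF = 56.50° ✓; |WF| = 15.50 ✓; ∠(WF, FN) = 90.00° ✓; |FN| = 11.50 ✓; ∠FNH = 115.9° ✓; |NH| = 27.80 ✓; ∠NHJ = 114.0° ✓; |HJ| = 9.101 ✓; ∠HJS = 89.90° ✓; |JS| = 20.90 ✗.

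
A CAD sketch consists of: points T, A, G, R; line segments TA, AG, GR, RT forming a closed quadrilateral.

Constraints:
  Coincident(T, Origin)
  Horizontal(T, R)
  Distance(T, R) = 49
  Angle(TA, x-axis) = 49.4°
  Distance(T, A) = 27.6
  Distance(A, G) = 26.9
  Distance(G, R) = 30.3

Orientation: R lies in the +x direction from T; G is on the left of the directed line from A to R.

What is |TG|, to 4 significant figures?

52.61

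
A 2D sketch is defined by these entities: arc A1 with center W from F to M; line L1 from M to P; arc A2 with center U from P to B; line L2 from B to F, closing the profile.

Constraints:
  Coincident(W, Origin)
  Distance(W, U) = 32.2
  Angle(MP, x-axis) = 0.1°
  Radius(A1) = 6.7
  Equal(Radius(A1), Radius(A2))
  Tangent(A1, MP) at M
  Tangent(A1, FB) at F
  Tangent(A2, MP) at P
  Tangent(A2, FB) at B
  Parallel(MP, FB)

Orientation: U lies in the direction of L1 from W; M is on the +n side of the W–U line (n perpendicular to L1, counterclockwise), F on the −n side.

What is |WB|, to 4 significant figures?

32.89

The slot axis is L1's direction at 0.1°, so u = (cos 0.1°, sin 0.1°) = (1.000, 0.001745) and n = (−sin 0.1°, cos 0.1°) = (-0.001745, 1.000). W is at the origin and U lies 32.2 along u from W, so U = 32.2·u = (32.20, 0.05620). Tangency of A1 to both parallel lines with radius 6.7 puts M and F at W ± 6.7·n: M = (-0.01169, 6.700), F = (0.01169, -6.700). Equal radii place P and B the same way about U: P = U + 6.7·n = (32.19, 6.756), B = U − 6.7·n = (32.21, -6.644). Then |WB| = |B − W| = 32.89.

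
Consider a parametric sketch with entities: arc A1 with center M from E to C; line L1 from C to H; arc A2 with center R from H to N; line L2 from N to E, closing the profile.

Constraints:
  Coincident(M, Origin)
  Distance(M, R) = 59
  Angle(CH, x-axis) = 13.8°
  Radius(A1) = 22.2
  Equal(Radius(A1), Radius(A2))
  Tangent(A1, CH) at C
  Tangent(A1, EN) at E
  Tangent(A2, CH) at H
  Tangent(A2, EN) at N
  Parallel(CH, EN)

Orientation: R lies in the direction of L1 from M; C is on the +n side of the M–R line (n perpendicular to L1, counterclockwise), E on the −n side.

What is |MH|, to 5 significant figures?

63.038

The slot axis is L1's direction at 13.8°, so u = (cos 13.8°, sin 13.8°) = (0.97113, 0.23853) and n = (−sin 13.8°, cos 13.8°) = (-0.23853, 0.97113). M is at the origin and R lies 59.0 along u from M, so R = 59.0·u = (57.297, 14.073). Tangency of A1 to both parallel lines with radius 22.2 puts C and E at M ± 22.2·n: C = (-5.2954, 21.559), E = (5.2954, -21.559). Equal radii place H and N the same way about R: H = R + 22.2·n = (52.001, 35.633), N = R − 22.2·n = (62.592, -7.4857). Then |MH| = |H − M| = 63.038.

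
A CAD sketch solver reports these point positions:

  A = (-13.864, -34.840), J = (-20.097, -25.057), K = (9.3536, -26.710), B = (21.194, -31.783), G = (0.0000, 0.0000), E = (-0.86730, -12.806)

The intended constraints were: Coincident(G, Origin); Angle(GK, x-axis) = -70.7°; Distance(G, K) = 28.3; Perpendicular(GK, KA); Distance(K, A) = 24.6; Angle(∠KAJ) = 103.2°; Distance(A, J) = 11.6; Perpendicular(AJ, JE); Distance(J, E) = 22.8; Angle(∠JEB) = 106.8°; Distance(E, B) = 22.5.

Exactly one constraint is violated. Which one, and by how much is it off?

Distance(E, B) = 22.5 — off by 6.60.

G = (0.00, 0.00) ✓; GK at -70.70° ✓; |GK| = 28.30 ✓; ∠(GK, KA) = 90.00° ✓; |KA| = 24.60 ✓; ∠KAJ = 103.2° ✓; |AJ| = 11.60 ✓; ∠(AJ, JE) = 90.00° ✓; |JE| = 22.80 ✓; ∠JEB = 106.8° ✓; |EB| = 29.10 ✗.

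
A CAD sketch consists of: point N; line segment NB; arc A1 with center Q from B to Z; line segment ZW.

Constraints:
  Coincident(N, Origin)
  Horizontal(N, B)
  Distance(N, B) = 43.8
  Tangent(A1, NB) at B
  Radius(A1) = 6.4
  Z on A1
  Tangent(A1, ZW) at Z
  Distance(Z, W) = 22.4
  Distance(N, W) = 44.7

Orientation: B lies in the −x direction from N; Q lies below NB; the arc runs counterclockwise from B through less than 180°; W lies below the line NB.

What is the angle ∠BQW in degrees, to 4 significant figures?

157.5°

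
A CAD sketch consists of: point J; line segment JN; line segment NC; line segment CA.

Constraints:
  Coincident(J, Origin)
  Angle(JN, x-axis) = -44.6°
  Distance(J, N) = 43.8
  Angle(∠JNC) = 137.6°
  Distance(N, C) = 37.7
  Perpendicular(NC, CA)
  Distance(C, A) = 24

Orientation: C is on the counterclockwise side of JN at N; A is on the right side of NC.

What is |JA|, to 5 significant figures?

88.160

J is at the origin; JN runs at -44.6° with length 43.8, so N = 43.8·(cos -44.6°, sin -44.6°) = (31.187, -30.754). ∠JNC = 137.6°, so NC runs at -44.6° + (180° − 137.6°) = -2.2000° from the x-axis; with |NC| = 37.7, C = N + 37.7·(cos -2.2000°, sin -2.2000°) = (68.859, -32.202). NC is perpendicular to CA; with |CA| = 24.0 on the right of NC, A = C + 24.0·(-0.038388, -0.99926) = (67.938, -56.184). Then |JA| = |A − J| = 88.160.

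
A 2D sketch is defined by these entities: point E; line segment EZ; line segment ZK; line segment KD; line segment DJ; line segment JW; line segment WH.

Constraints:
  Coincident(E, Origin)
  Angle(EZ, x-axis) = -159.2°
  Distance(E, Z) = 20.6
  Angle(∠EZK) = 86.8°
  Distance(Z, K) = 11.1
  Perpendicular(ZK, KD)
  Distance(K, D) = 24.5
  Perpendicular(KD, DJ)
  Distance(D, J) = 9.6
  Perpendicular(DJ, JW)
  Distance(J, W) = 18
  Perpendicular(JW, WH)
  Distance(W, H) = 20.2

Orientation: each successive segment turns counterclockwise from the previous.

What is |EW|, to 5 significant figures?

14.072

The perpendicularity gives DJ at right angles to KD, so DJ runs at 114.00°; with |DJ| = 9.6, J = (3.7346, 1.2795). The perpendicularity gives JW at right angles to DJ, so JW runs at -156.00°; with |JW| = 18.0, W = (-12.709, -6.0417). Then |EW| = |W − E| = 14.072.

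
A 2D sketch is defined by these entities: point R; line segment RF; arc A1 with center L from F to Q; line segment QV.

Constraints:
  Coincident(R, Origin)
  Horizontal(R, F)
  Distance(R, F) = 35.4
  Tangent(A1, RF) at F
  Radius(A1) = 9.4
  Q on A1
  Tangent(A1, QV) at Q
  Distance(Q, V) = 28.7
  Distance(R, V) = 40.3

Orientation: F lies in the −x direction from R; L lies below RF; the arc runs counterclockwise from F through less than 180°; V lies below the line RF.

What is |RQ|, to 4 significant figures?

44.68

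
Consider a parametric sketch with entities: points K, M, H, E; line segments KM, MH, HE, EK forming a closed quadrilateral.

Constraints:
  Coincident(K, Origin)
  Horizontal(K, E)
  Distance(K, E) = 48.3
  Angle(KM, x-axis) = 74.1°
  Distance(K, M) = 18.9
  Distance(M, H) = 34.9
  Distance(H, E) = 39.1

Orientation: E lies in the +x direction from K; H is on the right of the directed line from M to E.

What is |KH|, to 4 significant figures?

20.30

K is at the origin; KE is horizontal with |KE| = 48.3 and E in +x, so E = (48.3, 0). KM runs at 74.1° with |KM| = 18.9, so M = (5.178, 18.18). H is determined by |MH| = 34.9 and |HE| = 39.1 together: it lies at the intersection of circle(M, 34.9) and circle(E, 39.1). With |ME| = 46.80, the foot of the radical line on ME is 20.08 from M and the perpendicular offset is √(34.9² − 20.08²) = 28.55. Taking the right-of-ME solution: H = (12.59, -15.93).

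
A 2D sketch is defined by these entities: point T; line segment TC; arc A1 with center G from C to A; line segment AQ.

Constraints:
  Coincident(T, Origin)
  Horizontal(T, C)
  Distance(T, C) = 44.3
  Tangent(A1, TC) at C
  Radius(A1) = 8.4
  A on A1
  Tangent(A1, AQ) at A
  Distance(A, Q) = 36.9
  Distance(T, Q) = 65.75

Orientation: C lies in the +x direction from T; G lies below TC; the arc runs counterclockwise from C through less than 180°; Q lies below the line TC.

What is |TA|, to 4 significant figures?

37.83

T is at the origin; T and C share the same y with |TC| = 44.3 and C on the +x side, so C = (44.30, 0.000). The tangent condition forces GC to be normal to TC, so G = C + (0, -8.4) = (44.30, -8.400). Since GA ⟂ AQ (tangency), |GQ| = √(8.4² + 36.9²) = 37.84 regardless of where A sits on A1. So Q lies on both circle(T, 65.75) and circle(G, 37.84); the below-TC intersection is Q = (46.82, -46.16). A is the foot of the tangent from Q: A = (36.25, -10.81).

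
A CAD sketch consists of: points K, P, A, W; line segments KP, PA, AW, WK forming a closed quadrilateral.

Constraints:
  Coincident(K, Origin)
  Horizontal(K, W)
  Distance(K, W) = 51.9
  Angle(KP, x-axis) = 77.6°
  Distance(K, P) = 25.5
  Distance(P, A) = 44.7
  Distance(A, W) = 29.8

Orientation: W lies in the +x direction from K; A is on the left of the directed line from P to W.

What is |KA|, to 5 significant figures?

58.099

Checks: KP at 77.60° ✓; |PA| = 44.70 ✓; |AW| = 29.80 ✓.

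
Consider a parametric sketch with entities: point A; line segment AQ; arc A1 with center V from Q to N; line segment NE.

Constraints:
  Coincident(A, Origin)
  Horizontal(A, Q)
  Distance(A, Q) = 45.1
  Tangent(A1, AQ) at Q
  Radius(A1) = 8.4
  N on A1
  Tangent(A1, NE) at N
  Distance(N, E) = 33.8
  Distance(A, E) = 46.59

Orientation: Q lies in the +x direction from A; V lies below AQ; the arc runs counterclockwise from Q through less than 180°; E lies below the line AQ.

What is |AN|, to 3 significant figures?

37.6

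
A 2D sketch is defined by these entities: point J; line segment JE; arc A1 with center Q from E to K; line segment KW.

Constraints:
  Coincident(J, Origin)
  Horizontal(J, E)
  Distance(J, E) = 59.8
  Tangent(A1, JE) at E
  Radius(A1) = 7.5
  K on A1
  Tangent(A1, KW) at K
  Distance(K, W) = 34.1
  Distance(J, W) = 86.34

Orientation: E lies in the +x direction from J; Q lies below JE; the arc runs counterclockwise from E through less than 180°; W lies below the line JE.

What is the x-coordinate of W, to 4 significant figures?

77.82

Checks: |QK| = 7.500 ✓; ∠(QK, KW) = 90.00° ✓; |KW| = 34.10 ✓; |JW| = 86.34 ✓.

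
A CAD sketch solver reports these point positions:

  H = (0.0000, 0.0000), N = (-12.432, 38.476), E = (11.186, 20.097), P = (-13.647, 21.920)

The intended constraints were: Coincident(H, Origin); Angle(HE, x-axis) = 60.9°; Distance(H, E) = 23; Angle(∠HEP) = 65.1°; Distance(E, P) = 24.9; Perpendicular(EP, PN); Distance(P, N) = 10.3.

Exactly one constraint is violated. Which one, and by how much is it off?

Distance(P, N) = 10.3 — off by 6.30.

H = (0.00, 0.00) ✓; HE at 60.90° ✓; |HE| = 23.00 ✓; ∠HEP = 65.10° ✓; |EP| = 24.90 ✓; ∠(EP, PN) = 90.00° ✓; |PN| = 16.60 ✗.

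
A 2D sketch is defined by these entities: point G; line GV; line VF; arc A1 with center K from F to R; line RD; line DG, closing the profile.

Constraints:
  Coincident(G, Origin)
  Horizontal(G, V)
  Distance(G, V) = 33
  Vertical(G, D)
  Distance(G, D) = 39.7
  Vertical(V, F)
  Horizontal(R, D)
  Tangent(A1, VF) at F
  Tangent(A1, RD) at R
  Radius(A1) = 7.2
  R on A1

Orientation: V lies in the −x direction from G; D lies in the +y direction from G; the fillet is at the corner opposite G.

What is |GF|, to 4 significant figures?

46.32

The virtual corner opposite G is at (-33.00, 39.70). Since A1 is tangent to VF there, KF ⟂ VF and the tangent condition forces KR to be normal to RD, with radius 7.2, so the center K sits 7.2 in from both sides at K = (-25.80, 32.50). That places the tangent points at F = (-33.00, 32.50) on VF and R = (-25.80, 39.70) on RD. Then |GF| = |F − G| = 46.32.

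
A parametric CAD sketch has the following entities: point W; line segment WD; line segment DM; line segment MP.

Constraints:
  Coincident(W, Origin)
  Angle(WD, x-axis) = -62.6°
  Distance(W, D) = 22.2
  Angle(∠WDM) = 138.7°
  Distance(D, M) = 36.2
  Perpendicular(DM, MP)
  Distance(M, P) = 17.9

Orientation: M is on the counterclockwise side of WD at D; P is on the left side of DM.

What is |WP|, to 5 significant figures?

52.978

W is at the origin; WD runs at -62.6° with length 22.2, so D = 22.2·(cos -62.6°, sin -62.6°) = (10.216, -19.710). ∠WDM = 138.7°, so DM runs at -62.6° + (180° − 138.7°) = -21.300° from the x-axis; with |DM| = 36.2, M = D + 36.2·(cos -21.300°, sin -21.300°) = (43.944, -32.859). DM is perpendicular to MP; with |MP| = 17.9 on the left of DM, P = M + 17.9·(0.36325, 0.93169) = (50.446, -16.182). Then |WP| = |P − W| = 52.978.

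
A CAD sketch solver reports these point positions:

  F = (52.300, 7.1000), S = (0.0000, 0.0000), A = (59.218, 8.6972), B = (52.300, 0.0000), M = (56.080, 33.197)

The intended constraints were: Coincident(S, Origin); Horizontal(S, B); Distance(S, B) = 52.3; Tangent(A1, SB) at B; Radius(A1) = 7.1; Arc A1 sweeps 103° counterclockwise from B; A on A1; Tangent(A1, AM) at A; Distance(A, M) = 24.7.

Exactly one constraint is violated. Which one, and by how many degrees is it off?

Tangent(A1, AM) at A — off by 5.70°.

S = (0.00, 0.00) ✓; S.y = 0.00, B.y = 0.00 ✓; |SB| = 52.30 ✓; ∠(FB, BS) = 90.00° ✓; |FB| = 7.100 ✓; bearing(F→A) − bearing(F→B) = 103.0° ✓; |FA| = 7.100 ✓; ∠(FA, AM) = 95.70° ✗; |AM| = 24.70 ✓.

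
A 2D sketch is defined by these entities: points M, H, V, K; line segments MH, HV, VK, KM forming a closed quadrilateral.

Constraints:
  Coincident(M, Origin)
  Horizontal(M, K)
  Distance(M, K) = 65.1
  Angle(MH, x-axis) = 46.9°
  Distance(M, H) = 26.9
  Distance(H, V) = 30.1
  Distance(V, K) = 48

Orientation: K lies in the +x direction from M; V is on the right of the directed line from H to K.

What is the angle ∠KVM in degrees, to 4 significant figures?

137.6°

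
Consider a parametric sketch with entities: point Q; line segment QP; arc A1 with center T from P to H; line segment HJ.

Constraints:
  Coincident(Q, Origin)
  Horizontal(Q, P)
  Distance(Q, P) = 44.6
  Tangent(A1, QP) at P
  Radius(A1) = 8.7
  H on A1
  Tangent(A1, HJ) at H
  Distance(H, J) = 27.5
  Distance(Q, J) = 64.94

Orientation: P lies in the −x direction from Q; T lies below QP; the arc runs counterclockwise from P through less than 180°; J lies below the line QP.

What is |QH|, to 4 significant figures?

53.96

Checks: Q.y = 0.00, P.y = 0.00 ✓; |TH| = 8.700 ✓; ∠(TH, HJ) = 90.00° ✓; |HJ| = 27.50 ✓; |QJ| = 64.94 ✓.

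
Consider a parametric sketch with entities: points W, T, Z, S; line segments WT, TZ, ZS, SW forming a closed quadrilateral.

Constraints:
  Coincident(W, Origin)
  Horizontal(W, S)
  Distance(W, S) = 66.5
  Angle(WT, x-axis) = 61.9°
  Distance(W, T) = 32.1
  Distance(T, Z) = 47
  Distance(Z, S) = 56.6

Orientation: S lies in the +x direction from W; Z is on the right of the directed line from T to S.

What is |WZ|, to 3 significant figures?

22.8

Checks: |TZ| = 47.00 ✓; |ZS| = 56.60 ✓.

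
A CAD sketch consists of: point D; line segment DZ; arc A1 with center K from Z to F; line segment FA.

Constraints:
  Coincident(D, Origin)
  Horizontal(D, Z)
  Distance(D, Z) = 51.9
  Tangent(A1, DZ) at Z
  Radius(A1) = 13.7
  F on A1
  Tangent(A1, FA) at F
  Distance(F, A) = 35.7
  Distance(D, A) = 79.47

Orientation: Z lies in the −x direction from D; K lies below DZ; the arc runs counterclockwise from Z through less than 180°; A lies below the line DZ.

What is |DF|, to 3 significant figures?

67.3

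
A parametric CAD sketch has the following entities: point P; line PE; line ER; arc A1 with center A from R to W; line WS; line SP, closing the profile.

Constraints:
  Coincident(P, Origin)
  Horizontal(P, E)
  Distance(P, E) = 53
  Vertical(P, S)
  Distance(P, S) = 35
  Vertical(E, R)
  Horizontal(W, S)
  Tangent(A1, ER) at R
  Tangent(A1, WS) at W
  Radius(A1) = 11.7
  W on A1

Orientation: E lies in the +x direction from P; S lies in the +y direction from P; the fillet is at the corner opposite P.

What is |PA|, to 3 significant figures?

47.4

P is at the origin; PE is horizontal with |PE| = 53.0 and E on the +x side, so E = (53.0, 0.00). P and S share the same x with |PS| = 35.0 and S on the +y side, so S = (0.00, 35.0). The virtual corner opposite P is at (53.0, 35.0). The tangent condition forces AR to be normal to ER and tangency of A1 to WS means the radius AW is perpendicular to WS, with radius 11.7, so the center A sits 11.7 in from both sides at A = (41.3, 23.3). Then |PA| = |A − P| = 47.4.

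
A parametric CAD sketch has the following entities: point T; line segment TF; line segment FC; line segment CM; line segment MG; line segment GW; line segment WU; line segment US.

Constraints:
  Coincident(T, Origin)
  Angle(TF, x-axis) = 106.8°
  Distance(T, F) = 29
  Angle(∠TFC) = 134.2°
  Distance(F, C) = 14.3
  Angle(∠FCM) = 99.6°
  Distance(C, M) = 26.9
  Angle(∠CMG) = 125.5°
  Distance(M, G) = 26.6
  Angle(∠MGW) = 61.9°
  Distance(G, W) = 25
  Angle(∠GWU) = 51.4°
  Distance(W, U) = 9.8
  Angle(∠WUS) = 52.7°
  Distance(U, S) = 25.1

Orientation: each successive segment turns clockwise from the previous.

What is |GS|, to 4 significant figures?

21.01

T is at the origin; TF runs at 106.8° with length 29.0, so F = (-8.382, 27.76). ∠TFC = 134.2° gives FC at 61.00° from the x-axis; with |FC| = 14.3, C = (-1.449, 40.27). ∠FCM = 99.6° gives CM at -19.40° from the x-axis; with |CM| = 26.9, M = (23.92, 31.33). ∠CMG = 125.5° gives MG at -73.90° from the x-axis; with |MG| = 26.6, G = (31.30, 5.777). ∠MGW = 61.9° gives GW at 168.0° from the x-axis; with |GW| = 25.0, W = (6.846, 10.98). ∠GWU = 51.4° gives WU at 39.40° from the x-axis; with |WU| = 9.8, U = (14.42, 17.20). ∠WUS = 52.7° gives US at -87.90° from the x-axis; with |US| = 25.1, S = (15.34, -7.888). Then |GS| = |S − G| = 21.01.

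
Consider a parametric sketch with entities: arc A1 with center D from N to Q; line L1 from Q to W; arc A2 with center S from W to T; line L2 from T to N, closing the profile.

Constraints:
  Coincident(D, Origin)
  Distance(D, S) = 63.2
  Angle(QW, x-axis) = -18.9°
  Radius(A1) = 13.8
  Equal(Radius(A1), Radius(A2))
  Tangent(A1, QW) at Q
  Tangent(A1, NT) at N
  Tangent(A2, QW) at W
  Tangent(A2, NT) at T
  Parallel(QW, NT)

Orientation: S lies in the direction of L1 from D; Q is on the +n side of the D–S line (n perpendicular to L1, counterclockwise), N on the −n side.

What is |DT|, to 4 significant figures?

64.69

The slot axis is L1's direction at -18.9°, so u = (cos -18.9°, sin -18.9°) = (0.9461, -0.3239) and n = (−sin -18.9°, cos -18.9°) = (0.3239, 0.9461). D is at the origin and S lies 63.2 along u from D, so S = 63.2·u = (59.79, -20.47). Tangency of A1 to both parallel lines with radius 13.8 puts Q and N at D ± 13.8·n: Q = (4.470, 13.06), N = (-4.470, -13.06). Equal radii place W and T the same way about S: W = S + 13.8·n = (64.26, -7.416), T = S − 13.8·n = (55.32, -33.53). Then |DT| = |T − D| = 64.69.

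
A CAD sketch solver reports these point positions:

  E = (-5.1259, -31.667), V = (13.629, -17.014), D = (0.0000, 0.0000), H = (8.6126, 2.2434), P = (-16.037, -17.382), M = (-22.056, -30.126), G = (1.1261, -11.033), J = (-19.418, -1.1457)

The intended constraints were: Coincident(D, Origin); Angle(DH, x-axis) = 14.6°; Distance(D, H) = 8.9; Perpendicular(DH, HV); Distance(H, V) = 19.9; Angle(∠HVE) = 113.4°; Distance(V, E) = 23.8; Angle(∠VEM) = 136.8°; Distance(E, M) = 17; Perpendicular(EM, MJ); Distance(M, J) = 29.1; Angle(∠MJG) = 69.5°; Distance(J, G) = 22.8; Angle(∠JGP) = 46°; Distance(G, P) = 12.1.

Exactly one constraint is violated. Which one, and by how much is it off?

Distance(G, P) = 12.1 — off by 6.20.

D = (0.00, 0.00) ✓; DH at 14.60° ✓; |DH| = 8.900 ✓; ∠(DH, HV) = 90.00° ✓; |HV| = 19.90 ✓; ∠HVE = 113.4° ✓; |VE| = 23.80 ✓; ∠VEM = 136.8° ✓; |EM| = 17.00 ✓; ∠(EM, MJ) = 90.00° ✓; |MJ| = 29.10 ✓; ∠MJG = 69.50° ✓; |JG| = 22.80 ✓; ∠JGP = 46.00° ✓; |GP| = 18.30 ✗.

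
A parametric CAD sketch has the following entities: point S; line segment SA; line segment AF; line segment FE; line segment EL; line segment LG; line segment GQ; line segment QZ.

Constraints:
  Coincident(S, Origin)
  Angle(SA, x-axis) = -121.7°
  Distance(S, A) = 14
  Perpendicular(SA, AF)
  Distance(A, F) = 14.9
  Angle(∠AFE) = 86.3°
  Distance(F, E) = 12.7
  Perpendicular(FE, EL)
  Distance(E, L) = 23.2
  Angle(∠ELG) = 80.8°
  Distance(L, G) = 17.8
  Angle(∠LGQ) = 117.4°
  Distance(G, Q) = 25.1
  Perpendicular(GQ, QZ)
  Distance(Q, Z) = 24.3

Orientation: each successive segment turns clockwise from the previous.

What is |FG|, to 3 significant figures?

20.9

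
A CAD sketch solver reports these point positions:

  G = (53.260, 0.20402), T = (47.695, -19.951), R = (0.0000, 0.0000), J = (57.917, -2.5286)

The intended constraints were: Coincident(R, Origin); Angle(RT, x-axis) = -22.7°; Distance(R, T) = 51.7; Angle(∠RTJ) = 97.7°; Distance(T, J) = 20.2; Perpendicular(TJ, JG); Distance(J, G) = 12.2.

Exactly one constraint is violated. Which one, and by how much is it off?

Distance(J, G) = 12.2 — off by 6.80.

R = (0.00, 0.00) ✓; RT at -22.70° ✓; |RT| = 51.70 ✓; ∠RTJ = 97.70° ✓; |TJ| = 20.20 ✓; ∠(TJ, JG) = 90.00° ✓; |JG| = 5.400 ✗.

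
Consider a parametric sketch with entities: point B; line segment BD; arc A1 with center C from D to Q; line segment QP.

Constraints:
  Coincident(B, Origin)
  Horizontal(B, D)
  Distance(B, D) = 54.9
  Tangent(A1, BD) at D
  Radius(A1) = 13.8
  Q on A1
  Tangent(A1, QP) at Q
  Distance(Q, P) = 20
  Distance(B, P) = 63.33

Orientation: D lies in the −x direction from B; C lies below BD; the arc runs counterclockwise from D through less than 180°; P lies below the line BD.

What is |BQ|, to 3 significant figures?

68.9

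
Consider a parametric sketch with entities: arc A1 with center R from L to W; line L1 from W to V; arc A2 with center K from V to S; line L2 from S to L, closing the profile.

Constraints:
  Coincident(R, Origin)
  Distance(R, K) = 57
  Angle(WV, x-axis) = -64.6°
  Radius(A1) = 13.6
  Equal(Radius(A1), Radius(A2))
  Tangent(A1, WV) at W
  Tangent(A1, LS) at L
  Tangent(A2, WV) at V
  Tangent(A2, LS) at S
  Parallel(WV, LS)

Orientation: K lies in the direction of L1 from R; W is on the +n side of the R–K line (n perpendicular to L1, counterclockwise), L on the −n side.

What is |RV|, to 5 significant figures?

58.600

Tangency of A1 to both parallel lines with radius 13.6 puts W and L at R ± 13.6·n: W = (12.285, 5.8335), L = (-12.285, -5.8335). Equal radii place V and S the same way about K: V = K + 13.6·n = (36.735, -45.657), S = K − 13.6·n = (12.164, -57.324). Then |RV| = |V − R| = 58.600.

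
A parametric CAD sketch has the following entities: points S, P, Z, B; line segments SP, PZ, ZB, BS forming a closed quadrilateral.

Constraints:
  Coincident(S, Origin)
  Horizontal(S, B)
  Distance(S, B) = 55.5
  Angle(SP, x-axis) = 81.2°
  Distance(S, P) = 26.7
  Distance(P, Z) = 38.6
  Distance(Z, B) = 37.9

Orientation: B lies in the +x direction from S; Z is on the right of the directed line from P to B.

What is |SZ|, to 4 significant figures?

20.95

S is at the origin; S and B share the same y with |SB| = 55.5 and B in +x, so B = (55.5, 0). SP runs at 81.2° with |SP| = 26.7, so P = (4.085, 26.39). Z is determined by |PZ| = 38.6 and |ZB| = 37.9 together: it lies at the intersection of circle(P, 38.6) and circle(B, 37.9). With |PB| = 57.79, the foot of the radical line on PB is 29.36 from P and the perpendicular offset is √(38.6² − 29.36²) = 25.06. Taking the right-of-PB solution: Z = (18.76, -9.315).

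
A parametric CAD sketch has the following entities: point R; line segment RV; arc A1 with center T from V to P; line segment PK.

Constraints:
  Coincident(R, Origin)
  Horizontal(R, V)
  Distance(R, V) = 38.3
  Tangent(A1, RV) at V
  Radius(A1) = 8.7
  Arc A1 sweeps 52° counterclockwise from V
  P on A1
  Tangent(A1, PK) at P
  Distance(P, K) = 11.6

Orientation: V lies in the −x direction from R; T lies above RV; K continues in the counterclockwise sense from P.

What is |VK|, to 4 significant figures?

18.76

R is at the origin; RV is horizontal with |RV| = 38.3 and V on the −x side, so V = (-38.30, 0.000). A1 meets RV tangentially, so TV is at right angles to RV, so T = V + (0, 8.7) = (-38.30, 8.700). On A1, V sits at bearing -90° from T; a 52° counterclockwise sweep puts P at bearing -38°, so P = T + 8.7·(cos -38°, sin -38°) = (-31.44, 3.344). A1 meets PK tangentially, so TP is at right angles to PK, so PK runs along (−sin -38°, cos -38°); with |PK| = 11.6, K = (-24.30, 12.48). Then |VK| = |K − V| = 18.76.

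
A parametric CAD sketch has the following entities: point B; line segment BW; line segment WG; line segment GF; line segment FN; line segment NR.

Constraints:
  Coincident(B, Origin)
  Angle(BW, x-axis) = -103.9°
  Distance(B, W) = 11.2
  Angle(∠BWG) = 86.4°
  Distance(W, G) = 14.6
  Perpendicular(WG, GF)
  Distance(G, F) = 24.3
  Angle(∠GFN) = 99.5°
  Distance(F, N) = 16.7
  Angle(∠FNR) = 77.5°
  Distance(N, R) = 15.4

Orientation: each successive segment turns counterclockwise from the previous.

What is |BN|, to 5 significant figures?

16.086

B is at the origin; BW runs at -103.9° with length 11.2, so W = (-2.6906, -10.872). ∠BWG = 86.4° gives WG at -10.300° from the x-axis; with |WG| = 14.6, G = (11.674, -13.483). WG ⟂ GF, so GF runs at 79.700°; with |GF| = 24.3, F = (16.019, 10.426). ∠GFN = 99.5° gives FN at 160.20° from the x-axis; with |FN| = 16.7, N = (0.30635, 16.083). Then |BN| = |N − B| = 16.086.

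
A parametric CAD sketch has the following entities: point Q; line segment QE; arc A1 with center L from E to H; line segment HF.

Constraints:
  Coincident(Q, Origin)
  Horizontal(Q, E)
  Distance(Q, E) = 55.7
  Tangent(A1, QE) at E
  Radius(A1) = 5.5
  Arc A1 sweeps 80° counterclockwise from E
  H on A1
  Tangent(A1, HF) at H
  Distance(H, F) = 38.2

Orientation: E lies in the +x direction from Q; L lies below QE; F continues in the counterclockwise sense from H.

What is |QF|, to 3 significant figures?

60.7

Q is at the origin; Q and E share the same y with |QE| = 55.7 and E on the +x side, so E = (55.7, 0.00). Tangency of A1 to QE means the radius LE is perpendicular to QE, so L = E + (0, -5.5) = (55.7, -5.50). On A1, E sits at bearing 90° from L; an 80° counterclockwise sweep puts H at bearing 170°, so H = L + 5.5·(cos 170°, sin 170°) = (50.3, -4.54). A1 meets HF tangentially, so LH is at right angles to HF, so HF runs along (−sin 170°, cos 170°); with |HF| = 38.2, F = (43.7, -42.2). Then |QF| = |F − Q| = 60.7.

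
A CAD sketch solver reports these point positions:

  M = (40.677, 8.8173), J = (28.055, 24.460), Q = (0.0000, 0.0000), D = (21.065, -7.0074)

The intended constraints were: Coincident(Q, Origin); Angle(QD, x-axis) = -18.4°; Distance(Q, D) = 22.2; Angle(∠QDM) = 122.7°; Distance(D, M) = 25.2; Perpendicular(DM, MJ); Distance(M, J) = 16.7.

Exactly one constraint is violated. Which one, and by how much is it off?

Distance(M, J) = 16.7 — off by 3.40.

Q = (0.00, 0.00) ✓; QD at -18.40° ✓; |QD| = 22.20 ✓; ∠QDM = 122.7° ✓; |DM| = 25.20 ✓; ∠(DM, MJ) = 90.00° ✓; |MJ| = 20.10 ✗.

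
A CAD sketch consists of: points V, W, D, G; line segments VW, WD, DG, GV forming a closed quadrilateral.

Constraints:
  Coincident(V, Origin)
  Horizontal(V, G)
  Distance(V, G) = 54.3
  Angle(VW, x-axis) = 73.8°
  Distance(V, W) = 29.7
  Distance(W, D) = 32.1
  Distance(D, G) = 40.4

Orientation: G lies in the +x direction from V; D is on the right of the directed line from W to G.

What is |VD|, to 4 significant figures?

14.35

Checks: |VG| = 54.30 ✓; |VW| = 29.70 ✓; |WD| = 32.10 ✓; |DG| = 40.40 ✓.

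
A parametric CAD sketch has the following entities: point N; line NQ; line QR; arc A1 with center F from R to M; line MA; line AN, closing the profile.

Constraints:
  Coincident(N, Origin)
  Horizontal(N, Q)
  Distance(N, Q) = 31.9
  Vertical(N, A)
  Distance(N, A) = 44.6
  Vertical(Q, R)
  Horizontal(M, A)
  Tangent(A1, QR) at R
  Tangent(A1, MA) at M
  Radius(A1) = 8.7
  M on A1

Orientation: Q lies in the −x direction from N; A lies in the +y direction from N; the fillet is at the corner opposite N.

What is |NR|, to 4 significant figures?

48.03

N is at the origin; NQ is horizontal with |NQ| = 31.9 and Q on the −x side, so Q = (-31.90, 0.000). NA is vertical with |NA| = 44.6 and A on the +y side, so A = (0.000, 44.60). The virtual corner opposite N is at (-31.90, 44.60). A1 meets QR tangentially, so FR is at right angles to QR and A1 meets MA tangentially, so FM is at right angles to MA, with radius 8.7, so the center F sits 8.7 in from both sides at F = (-23.20, 35.90). That places the tangent points at R = (-31.90, 35.90) on QR and M = (-23.20, 44.60) on MA. Then |NR| = |R − N| = 48.03.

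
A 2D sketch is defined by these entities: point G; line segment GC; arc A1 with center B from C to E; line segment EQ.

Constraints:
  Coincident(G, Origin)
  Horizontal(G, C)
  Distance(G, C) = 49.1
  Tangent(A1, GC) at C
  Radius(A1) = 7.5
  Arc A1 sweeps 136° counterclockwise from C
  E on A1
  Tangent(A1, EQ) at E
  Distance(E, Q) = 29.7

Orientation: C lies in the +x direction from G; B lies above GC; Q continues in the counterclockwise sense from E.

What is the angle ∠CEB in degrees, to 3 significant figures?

22.0°

G is at the origin; G and C share the same y with |GC| = 49.1 and C on the +x side, so C = (49.1, 0.00). Since A1 is tangent to GC there, BC ⟂ GC, so B = C + (0, 7.5) = (49.1, 7.50). On A1, C sits at bearing -90° from B; a 136° counterclockwise sweep puts E at bearing 46°, so E = B + 7.5·(cos 46°, sin 46°) = (54.3, 12.9). Then cos ∠CEB = EC·EB / (|EC||EB|), giving 22.0°.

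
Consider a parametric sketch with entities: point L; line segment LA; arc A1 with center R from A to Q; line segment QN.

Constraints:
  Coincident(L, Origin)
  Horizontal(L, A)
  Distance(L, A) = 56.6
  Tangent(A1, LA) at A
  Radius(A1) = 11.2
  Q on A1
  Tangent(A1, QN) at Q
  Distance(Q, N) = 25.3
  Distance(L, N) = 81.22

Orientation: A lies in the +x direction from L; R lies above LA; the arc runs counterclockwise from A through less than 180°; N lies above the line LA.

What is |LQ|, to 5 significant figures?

67.812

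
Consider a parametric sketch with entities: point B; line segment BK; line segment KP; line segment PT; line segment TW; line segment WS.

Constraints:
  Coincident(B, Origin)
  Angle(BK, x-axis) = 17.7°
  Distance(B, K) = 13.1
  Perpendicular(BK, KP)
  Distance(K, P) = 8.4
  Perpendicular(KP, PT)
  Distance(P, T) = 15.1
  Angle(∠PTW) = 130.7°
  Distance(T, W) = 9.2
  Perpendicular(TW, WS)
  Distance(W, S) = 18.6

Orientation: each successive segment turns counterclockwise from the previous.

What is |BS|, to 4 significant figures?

12.32

∠PTW = 130.7° gives TW at -113.0° from the x-axis; with |TW| = 9.2, W = (-8.054, -1.074). TW is perpendicular to WS, so WS runs at -23.00°; with |WS| = 18.6, S = (9.067, -8.342). Then |BS| = |S − B| = 12.32.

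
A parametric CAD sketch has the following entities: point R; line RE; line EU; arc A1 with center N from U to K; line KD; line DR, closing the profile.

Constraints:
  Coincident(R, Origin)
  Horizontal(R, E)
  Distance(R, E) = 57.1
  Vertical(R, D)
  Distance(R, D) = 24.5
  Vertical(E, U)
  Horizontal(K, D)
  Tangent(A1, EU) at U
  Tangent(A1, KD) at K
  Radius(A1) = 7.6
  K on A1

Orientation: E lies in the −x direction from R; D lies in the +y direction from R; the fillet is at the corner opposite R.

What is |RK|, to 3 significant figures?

55.2

R is at the origin; R and E share the same y with |RE| = 57.1 and E on the −x side, so E = (-57.1, 0.00). RD is vertical with |RD| = 24.5 and D on the +y side, so D = (0.00, 24.5). The virtual corner opposite R is at (-57.1, 24.5). A1 meets EU tangentially, so NU is at right angles to EU and A1 meets KD tangentially, so NK is at right angles to KD, with radius 7.6, so the center N sits 7.6 in from both sides at N = (-49.5, 16.9). That places the tangent points at U = (-57.1, 16.9) on EU and K = (-49.5, 24.5) on KD. Then |RK| = |K − R| = 55.2.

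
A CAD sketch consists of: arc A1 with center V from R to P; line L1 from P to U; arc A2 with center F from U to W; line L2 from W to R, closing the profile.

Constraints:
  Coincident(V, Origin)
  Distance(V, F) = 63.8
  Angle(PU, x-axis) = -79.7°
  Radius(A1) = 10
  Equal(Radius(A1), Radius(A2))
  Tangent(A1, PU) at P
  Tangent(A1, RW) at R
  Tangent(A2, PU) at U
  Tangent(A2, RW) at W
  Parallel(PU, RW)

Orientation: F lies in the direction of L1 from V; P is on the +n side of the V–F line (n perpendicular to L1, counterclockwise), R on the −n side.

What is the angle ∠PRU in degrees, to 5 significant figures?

72.595°

The slot axis is L1's direction at -79.7°, so u = (cos -79.7°, sin -79.7°) = (0.17880, -0.98389) and n = (−sin -79.7°, cos -79.7°) = (0.98389, 0.17880). V is at the origin and F lies 63.8 along u from V, so F = 63.8·u = (11.408, -62.772). Tangency of A1 to both parallel lines with radius 10.0 puts P and R at V ± 10.0·n: P = (9.8389, 1.7880), R = (-9.8389, -1.7880). Equal radii place U and W the same way about F: U = F + 10.0·n = (21.246, -60.984), W = F − 10.0·n = (1.5687, -64.560). Then cos ∠PRU = RP·RU / (|RP||RU|), giving 72.595°.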